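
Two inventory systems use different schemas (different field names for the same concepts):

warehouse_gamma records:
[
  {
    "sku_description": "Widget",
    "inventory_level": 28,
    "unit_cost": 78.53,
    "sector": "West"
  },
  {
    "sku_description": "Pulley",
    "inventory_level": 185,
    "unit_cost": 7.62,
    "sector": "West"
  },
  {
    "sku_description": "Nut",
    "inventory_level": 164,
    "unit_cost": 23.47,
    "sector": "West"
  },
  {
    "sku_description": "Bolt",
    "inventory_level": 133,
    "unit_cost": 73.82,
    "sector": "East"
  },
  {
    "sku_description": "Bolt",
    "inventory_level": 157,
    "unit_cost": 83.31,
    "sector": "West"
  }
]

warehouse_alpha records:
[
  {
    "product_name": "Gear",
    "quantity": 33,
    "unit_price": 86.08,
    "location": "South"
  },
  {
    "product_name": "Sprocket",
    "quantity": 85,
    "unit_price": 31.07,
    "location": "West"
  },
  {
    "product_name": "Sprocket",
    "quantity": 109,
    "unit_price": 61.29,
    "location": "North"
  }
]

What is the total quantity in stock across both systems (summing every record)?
894

To reconcile these schemas, identify the field holding the quantity in stock in each system:
1. In warehouse_gamma it is "inventory_level"
2. In warehouse_alpha it is "quantity"

From warehouse_gamma: 28 + 185 + 164 + 133 + 157 = 667
From warehouse_alpha: 33 + 85 + 109 = 227

Total: 667 + 227 = 894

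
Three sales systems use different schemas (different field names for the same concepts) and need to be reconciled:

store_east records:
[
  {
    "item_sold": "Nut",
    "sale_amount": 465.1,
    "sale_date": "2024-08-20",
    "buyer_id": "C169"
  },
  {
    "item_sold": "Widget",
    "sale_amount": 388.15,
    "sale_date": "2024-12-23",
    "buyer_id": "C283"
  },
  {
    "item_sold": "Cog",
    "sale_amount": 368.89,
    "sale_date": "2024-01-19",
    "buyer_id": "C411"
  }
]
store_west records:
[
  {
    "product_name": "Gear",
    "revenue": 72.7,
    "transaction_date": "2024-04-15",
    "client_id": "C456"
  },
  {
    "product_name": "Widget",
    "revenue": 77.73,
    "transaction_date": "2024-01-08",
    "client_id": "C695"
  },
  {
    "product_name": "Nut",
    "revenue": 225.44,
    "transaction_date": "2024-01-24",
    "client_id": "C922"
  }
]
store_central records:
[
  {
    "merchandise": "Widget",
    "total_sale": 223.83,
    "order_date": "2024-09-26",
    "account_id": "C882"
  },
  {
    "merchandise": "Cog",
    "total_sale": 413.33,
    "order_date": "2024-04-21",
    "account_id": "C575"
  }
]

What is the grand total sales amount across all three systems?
2235.17

Schema reconciliation - all amount fields map to sale amount:

store_east (sale_amount): 1222.14
store_west (revenue): 375.87
store_central (total_sale): 637.16

Grand total: 2235.17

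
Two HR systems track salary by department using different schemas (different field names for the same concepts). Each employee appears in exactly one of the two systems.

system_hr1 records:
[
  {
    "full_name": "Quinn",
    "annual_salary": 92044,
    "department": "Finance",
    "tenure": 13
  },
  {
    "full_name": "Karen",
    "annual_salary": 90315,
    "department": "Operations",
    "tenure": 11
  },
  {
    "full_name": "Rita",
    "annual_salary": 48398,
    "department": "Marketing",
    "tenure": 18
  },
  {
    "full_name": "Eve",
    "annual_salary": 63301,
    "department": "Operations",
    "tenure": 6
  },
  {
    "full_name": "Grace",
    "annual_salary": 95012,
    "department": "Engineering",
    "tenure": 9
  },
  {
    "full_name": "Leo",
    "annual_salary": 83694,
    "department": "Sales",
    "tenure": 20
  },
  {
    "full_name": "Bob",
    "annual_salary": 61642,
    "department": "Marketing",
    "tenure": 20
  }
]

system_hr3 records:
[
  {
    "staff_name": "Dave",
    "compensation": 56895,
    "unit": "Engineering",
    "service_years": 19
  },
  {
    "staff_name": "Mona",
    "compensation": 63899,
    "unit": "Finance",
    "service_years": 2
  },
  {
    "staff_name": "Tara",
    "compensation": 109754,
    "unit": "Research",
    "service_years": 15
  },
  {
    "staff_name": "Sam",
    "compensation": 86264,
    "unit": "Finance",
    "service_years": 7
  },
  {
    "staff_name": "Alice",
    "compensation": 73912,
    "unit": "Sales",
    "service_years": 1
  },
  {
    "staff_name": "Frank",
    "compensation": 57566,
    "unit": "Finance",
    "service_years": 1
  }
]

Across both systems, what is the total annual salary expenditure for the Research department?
109754

Schema mappings:
- "department" (system_hr1) = "unit" (system_hr3) = department
- "annual_salary" (system_hr1) = "compensation" (system_hr3) = salary

Research salaries from system_hr1: 0
Research salaries from system_hr3: 109754

Total: 0 + 109754 = 109754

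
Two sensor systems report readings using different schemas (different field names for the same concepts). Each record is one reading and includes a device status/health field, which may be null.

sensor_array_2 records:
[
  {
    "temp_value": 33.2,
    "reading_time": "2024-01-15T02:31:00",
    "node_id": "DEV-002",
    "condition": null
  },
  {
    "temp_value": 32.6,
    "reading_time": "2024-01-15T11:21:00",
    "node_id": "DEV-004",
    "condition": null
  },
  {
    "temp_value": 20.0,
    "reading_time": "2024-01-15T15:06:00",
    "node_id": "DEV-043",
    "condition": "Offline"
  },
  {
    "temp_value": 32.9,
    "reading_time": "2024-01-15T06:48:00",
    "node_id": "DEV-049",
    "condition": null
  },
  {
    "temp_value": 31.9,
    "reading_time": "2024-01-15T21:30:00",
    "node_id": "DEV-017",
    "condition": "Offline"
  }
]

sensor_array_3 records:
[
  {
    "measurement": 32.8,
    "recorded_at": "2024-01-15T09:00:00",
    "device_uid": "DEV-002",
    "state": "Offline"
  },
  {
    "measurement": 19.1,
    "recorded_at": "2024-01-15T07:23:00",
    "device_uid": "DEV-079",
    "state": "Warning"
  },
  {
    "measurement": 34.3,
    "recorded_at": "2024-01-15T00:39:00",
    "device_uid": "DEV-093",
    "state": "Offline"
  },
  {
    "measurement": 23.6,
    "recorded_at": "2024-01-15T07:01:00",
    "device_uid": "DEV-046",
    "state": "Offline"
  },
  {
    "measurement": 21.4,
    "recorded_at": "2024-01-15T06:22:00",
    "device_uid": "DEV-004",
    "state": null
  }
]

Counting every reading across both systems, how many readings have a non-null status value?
6

Schema mapping: "condition" (sensor_array_2) = "state" (sensor_array_3) = status

Non-null in sensor_array_2: 2
Non-null in sensor_array_3: 4

Total non-null: 2 + 4 = 6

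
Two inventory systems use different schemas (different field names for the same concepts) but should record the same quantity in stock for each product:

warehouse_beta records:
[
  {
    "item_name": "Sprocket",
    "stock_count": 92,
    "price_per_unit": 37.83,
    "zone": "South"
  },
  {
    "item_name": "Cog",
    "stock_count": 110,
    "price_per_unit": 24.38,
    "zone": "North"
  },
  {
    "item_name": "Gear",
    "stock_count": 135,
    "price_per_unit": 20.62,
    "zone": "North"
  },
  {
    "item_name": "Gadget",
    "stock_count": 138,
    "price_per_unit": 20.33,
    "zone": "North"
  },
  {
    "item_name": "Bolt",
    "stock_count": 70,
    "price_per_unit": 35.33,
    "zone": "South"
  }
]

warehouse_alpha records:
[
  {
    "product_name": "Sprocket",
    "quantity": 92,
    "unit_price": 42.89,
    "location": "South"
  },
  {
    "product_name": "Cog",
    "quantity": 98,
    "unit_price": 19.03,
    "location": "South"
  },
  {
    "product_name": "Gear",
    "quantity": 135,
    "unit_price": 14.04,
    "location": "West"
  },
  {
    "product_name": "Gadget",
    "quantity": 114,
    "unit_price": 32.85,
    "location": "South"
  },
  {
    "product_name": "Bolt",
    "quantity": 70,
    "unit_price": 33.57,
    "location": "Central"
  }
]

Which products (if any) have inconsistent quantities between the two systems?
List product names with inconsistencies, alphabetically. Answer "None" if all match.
Cog, Gadget

Schema mappings:
- "item_name" (warehouse_beta) = "product_name" (warehouse_alpha) = product name
- "stock_count" (warehouse_beta) = "quantity" (warehouse_alpha) = quantity

Comparison:
  Sprocket: 92 vs 92 - MATCH
  Cog: 110 vs 98 - MISMATCH
  Gear: 135 vs 135 - MATCH
  Gadget: 138 vs 114 - MISMATCH
  Bolt: 70 vs 70 - MATCH

Products with inconsistencies: Cog, Gadget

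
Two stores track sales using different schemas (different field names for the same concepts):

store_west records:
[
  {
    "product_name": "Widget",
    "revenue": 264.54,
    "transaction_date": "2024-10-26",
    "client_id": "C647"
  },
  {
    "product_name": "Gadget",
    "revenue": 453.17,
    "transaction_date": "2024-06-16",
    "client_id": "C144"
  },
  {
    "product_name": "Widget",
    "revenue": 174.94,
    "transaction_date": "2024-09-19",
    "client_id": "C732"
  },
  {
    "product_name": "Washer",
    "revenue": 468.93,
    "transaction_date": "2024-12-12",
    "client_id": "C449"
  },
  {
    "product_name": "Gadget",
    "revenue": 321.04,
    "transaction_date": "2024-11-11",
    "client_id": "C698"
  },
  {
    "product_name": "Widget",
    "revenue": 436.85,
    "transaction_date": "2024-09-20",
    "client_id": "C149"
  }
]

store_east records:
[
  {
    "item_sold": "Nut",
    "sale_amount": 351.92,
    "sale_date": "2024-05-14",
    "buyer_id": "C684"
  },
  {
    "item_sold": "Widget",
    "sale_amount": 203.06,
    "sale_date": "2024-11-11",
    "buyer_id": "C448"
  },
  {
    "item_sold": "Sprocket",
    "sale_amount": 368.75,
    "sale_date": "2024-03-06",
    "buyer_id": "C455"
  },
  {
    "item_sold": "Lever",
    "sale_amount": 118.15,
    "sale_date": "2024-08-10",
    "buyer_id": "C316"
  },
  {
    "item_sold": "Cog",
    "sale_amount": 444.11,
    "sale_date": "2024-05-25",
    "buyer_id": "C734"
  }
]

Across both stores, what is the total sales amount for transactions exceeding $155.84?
3487.31

Schema mapping: "revenue" (store_west) = "sale_amount" (store_east) = sale amount

Sum of sales > $155.84 in store_west: 2119.47
Sum of sales > $155.84 in store_east: 1367.84

Total: 2119.47 + 1367.84 = 3487.31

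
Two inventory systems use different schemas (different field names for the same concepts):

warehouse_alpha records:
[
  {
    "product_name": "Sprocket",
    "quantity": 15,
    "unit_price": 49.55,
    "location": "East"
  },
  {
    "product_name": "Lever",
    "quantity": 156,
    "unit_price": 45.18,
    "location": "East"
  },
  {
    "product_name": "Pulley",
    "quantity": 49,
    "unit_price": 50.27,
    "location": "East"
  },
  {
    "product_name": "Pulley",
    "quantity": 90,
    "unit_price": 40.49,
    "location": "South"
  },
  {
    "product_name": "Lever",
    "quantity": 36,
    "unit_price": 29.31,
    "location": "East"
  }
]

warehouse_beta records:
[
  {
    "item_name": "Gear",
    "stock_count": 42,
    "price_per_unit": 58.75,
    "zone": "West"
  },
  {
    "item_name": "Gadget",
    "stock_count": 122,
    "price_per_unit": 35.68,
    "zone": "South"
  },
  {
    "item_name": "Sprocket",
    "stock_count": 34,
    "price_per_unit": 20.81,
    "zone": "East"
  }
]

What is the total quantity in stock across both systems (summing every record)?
544

To reconcile these schemas, identify the field holding the quantity in stock in each system:
1. In warehouse_alpha it is "quantity"
2. In warehouse_beta it is "stock_count"

From warehouse_alpha: 15 + 156 + 49 + 90 + 36 = 346
From warehouse_beta: 42 + 122 + 34 = 198

Total: 346 + 198 = 544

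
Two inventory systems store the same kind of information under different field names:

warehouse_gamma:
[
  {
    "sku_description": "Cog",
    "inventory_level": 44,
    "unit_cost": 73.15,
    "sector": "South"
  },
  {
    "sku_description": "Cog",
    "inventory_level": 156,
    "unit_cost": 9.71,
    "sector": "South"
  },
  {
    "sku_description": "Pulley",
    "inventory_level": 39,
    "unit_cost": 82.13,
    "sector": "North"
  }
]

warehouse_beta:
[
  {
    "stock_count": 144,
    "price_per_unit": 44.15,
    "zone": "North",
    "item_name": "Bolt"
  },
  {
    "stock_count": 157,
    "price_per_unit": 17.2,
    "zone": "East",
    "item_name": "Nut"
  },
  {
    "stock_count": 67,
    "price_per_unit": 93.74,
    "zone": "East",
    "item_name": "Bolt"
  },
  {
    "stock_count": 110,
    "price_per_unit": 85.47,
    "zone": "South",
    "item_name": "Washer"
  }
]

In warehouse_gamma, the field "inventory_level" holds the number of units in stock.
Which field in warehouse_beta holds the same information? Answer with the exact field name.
stock_count

In warehouse_gamma, "inventory_level" holds the number of units in stock.
The fields in warehouse_beta are: "stock_count", "price_per_unit", "zone", "item_name".
"stock_count" is the match: the name refers to the same concept and its values are whole-number counts (e.g. 144, 157).
The other fields ("price_per_unit", "zone", "item_name") hold different kinds of data.

So "inventory_level" in warehouse_gamma corresponds to "stock_count" in warehouse_beta.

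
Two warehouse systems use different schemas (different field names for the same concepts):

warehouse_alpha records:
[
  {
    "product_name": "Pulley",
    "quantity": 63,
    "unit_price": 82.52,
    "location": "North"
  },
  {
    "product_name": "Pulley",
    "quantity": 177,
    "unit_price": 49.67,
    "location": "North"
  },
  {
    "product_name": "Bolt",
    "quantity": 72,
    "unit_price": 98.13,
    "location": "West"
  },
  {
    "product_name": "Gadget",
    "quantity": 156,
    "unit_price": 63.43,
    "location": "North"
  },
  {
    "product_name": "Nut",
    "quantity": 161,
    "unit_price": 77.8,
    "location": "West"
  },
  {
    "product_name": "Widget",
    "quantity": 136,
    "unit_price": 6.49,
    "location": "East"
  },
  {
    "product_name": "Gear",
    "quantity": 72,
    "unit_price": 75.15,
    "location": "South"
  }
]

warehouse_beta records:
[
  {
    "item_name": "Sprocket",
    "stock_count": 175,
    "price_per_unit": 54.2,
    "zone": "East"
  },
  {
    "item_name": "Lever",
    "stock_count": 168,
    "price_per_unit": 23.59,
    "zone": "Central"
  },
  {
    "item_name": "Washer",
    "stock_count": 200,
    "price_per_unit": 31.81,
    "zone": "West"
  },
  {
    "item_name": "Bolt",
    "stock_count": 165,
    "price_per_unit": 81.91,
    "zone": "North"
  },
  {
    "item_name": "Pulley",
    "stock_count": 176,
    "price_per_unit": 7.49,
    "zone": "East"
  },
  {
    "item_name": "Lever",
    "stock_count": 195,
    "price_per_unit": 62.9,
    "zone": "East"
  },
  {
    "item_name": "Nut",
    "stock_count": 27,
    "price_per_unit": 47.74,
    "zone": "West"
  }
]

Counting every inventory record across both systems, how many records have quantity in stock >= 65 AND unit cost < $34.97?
4

Schema mappings:
- "quantity" (warehouse_alpha) = "stock_count" (warehouse_beta) = quantity
- "unit_price" (warehouse_alpha) = "price_per_unit" (warehouse_beta) = unit cost

Records meeting both conditions in warehouse_alpha: 1
Records meeting both conditions in warehouse_beta: 3

Total: 1 + 3 = 4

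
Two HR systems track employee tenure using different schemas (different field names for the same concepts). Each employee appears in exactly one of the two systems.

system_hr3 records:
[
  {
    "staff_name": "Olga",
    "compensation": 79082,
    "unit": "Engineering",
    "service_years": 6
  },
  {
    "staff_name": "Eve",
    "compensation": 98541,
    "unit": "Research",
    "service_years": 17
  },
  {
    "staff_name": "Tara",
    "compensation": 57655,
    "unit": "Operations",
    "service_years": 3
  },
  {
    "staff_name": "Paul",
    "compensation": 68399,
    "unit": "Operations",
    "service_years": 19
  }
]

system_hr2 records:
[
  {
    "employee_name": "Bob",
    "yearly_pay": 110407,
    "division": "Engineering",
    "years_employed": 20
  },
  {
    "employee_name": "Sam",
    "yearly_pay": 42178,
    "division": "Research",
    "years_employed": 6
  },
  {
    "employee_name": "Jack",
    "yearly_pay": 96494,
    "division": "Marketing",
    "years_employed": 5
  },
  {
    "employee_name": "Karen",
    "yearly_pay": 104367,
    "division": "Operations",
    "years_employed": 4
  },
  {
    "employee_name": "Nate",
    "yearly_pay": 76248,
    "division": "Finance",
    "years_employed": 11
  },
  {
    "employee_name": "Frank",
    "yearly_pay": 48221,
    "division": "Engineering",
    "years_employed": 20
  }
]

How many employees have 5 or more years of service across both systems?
8

Reconcile schemas: "service_years" (system_hr3) = "years_employed" (system_hr2) = years of service

From system_hr3: 3 employees with >= 5 years
From system_hr2: 5 employees with >= 5 years

Total: 3 + 5 = 8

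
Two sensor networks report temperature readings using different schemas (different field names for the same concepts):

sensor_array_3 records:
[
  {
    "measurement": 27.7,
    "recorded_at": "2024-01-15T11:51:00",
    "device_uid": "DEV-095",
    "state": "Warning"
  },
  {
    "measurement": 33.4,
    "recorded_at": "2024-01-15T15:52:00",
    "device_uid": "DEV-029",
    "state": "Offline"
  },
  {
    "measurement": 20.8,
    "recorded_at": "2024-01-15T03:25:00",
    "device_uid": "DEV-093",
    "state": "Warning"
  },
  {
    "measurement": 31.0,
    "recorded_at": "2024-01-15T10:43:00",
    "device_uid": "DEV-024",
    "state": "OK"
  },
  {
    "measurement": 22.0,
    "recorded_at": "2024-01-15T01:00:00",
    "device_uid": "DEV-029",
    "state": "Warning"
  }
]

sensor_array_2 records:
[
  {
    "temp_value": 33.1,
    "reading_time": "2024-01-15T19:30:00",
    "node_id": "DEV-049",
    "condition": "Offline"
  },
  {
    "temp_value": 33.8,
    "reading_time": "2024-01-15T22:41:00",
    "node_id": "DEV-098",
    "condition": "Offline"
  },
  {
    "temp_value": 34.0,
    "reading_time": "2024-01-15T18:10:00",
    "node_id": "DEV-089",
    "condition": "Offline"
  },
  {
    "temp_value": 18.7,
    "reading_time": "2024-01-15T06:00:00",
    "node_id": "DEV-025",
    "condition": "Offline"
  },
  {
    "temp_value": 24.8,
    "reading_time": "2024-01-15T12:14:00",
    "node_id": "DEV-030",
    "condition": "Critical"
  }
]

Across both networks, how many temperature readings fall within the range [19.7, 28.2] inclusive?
4

Schema mapping: "measurement" (sensor_array_3) = "temp_value" (sensor_array_2) = temperature

Readings in [19.7, 28.2] from sensor_array_3: 3
Readings in [19.7, 28.2] from sensor_array_2: 1

Total count: 3 + 1 = 4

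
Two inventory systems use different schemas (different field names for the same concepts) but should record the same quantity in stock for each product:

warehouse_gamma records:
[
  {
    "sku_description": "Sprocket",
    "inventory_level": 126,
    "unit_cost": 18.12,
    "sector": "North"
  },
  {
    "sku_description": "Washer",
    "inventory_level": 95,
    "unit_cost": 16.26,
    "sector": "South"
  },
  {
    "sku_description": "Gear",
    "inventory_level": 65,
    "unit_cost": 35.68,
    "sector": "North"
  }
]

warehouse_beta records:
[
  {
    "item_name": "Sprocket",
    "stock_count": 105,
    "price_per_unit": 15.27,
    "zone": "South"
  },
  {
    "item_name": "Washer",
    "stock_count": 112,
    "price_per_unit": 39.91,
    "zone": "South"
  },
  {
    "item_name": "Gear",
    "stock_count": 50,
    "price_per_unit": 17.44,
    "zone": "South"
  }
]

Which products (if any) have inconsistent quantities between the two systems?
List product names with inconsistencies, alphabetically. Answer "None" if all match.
Gear, Sprocket, Washer

Schema mappings:
- "sku_description" (warehouse_gamma) = "item_name" (warehouse_beta) = product name
- "inventory_level" (warehouse_gamma) = "stock_count" (warehouse_beta) = quantity

Comparison:
  Sprocket: 126 vs 105 - MISMATCH
  Washer: 95 vs 112 - MISMATCH
  Gear: 65 vs 50 - MISMATCH

Products with inconsistencies: Gear, Sprocket, Washer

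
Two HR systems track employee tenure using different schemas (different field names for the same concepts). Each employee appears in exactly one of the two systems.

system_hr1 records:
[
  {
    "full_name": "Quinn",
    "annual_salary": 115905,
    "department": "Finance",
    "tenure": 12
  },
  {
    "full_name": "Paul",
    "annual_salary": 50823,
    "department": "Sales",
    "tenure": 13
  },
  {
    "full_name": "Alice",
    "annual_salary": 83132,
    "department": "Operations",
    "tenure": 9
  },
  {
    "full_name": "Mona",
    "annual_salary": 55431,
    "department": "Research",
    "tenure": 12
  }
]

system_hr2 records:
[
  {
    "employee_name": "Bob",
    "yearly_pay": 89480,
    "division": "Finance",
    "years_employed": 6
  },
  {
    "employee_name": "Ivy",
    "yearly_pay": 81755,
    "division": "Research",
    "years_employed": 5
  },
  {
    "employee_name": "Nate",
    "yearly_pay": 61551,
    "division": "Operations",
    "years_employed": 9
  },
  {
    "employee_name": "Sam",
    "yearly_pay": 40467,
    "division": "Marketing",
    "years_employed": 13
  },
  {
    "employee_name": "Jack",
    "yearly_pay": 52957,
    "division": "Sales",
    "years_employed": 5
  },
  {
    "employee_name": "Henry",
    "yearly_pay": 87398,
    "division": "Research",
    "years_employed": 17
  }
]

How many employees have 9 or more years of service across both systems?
7

Reconcile schemas: "tenure" (system_hr1) = "years_employed" (system_hr2) = years of service

From system_hr1: 4 employees with >= 9 years
From system_hr2: 3 employees with >= 9 years

Total: 4 + 3 = 7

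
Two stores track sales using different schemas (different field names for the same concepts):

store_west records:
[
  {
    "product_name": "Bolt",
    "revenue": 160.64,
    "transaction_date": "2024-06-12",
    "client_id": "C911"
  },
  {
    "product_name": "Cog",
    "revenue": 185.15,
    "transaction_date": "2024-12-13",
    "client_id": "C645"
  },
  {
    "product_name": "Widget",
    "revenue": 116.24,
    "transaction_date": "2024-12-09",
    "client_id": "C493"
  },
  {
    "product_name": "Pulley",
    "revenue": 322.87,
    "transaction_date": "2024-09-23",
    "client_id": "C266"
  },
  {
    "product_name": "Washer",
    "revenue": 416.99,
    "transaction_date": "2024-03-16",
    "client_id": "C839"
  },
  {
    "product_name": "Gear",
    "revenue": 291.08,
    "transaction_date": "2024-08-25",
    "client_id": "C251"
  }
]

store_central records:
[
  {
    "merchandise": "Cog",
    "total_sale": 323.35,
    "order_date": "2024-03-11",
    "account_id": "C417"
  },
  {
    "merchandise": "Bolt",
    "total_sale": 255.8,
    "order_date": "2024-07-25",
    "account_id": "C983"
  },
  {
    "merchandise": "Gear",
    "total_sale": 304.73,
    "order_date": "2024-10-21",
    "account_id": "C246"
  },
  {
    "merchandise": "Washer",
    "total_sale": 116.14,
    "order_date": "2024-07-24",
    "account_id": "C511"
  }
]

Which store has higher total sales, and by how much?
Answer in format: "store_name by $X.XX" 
store_west by $492.95

Schema mapping: "revenue" (store_west) = "total_sale" (store_central) = sale amount

Total for store_west: 1492.97
Total for store_central: 1000.02

Difference: |1492.97 - 1000.02| = 492.95
store_west has higher sales by $492.95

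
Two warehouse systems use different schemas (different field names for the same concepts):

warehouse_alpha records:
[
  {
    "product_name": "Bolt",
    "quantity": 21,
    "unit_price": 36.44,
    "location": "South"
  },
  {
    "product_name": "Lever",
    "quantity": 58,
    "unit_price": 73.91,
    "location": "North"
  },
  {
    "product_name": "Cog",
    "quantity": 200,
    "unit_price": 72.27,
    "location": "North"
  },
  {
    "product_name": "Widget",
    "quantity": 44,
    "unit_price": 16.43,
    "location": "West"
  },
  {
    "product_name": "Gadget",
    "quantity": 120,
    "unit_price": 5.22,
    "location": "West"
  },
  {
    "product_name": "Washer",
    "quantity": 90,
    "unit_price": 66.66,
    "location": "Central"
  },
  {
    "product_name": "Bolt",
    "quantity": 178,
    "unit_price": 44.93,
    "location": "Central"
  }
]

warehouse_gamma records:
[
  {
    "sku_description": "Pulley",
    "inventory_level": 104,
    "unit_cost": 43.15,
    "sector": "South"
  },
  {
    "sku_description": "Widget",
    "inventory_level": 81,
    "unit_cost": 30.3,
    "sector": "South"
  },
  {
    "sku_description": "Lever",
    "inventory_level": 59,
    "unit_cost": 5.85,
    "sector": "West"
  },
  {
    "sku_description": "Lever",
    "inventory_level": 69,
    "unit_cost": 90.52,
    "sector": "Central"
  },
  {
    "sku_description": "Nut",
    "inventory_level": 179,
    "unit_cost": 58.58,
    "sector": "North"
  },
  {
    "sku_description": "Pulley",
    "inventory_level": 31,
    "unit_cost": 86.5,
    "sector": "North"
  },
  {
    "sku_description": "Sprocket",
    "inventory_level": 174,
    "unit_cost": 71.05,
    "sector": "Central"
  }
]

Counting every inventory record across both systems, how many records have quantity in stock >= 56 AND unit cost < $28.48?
2

Schema mappings:
- "quantity" (warehouse_alpha) = "inventory_level" (warehouse_gamma) = quantity
- "unit_price" (warehouse_alpha) = "unit_cost" (warehouse_gamma) = unit cost

Records meeting both conditions in warehouse_alpha: 1
Records meeting both conditions in warehouse_gamma: 1

Total: 1 + 1 = 2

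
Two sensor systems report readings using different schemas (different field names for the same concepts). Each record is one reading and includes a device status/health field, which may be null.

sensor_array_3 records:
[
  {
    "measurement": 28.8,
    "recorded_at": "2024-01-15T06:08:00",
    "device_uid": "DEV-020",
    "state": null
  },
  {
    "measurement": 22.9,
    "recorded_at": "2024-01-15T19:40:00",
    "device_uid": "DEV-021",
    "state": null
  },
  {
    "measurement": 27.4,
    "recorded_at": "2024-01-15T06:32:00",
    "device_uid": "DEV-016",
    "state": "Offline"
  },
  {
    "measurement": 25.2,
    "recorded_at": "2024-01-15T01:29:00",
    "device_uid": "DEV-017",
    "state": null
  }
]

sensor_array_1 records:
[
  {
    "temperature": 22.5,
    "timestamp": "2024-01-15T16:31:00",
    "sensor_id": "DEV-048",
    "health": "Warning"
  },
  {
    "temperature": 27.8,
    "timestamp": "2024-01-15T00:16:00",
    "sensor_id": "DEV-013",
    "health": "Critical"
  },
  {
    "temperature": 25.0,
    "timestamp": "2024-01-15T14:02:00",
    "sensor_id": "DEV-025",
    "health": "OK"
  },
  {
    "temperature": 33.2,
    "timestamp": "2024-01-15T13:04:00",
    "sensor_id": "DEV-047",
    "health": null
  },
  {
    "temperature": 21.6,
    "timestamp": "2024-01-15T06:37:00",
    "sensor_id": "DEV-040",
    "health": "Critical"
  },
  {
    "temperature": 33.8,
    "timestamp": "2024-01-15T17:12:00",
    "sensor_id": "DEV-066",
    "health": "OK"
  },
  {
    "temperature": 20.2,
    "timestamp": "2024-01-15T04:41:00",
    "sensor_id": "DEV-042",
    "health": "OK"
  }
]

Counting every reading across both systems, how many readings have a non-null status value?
7

Schema mapping: "state" (sensor_array_3) = "health" (sensor_array_1) = status

Non-null in sensor_array_3: 1
Non-null in sensor_array_1: 6

Total non-null: 1 + 6 = 7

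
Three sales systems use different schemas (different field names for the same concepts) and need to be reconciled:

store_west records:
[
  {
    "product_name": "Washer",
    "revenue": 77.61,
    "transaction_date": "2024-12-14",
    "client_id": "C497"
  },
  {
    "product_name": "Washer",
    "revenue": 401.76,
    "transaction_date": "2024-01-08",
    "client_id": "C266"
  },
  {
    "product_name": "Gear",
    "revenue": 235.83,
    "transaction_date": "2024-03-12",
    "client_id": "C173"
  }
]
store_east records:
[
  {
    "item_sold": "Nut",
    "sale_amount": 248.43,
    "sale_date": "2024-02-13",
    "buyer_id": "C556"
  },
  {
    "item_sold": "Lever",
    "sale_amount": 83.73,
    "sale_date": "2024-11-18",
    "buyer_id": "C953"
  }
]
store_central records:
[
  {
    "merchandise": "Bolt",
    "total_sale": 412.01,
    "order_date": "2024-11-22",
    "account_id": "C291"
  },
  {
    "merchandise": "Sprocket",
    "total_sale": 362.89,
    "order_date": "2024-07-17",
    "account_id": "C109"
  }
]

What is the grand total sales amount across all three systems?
1822.26

Schema reconciliation - all amount fields map to sale amount:

store_west (revenue): 715.2
store_east (sale_amount): 332.16
store_central (total_sale): 774.9

Grand total: 1822.26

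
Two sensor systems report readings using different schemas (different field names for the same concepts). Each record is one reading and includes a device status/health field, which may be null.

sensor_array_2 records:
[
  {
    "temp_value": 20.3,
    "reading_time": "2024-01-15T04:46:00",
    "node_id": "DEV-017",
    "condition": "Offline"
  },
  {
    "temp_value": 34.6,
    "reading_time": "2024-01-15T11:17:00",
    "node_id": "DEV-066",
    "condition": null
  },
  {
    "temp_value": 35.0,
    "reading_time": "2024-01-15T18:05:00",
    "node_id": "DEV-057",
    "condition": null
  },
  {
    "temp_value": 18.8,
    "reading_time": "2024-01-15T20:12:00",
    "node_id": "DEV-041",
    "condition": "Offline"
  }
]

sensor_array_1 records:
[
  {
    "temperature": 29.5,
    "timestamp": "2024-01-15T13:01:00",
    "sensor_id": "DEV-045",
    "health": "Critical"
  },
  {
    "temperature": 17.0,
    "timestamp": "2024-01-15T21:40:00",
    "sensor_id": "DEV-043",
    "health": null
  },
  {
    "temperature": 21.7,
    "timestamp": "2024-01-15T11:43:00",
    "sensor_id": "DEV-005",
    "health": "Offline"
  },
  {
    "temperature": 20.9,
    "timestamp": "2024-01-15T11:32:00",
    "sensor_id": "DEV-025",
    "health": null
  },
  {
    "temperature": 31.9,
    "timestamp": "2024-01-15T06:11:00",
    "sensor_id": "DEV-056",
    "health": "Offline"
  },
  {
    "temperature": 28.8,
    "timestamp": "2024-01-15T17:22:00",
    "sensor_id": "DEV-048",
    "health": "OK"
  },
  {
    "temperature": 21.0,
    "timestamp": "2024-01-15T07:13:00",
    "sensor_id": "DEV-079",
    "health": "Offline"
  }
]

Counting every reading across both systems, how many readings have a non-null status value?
7

Schema mapping: "condition" (sensor_array_2) = "health" (sensor_array_1) = status

Non-null in sensor_array_2: 2
Non-null in sensor_array_1: 5

Total non-null: 2 + 5 = 7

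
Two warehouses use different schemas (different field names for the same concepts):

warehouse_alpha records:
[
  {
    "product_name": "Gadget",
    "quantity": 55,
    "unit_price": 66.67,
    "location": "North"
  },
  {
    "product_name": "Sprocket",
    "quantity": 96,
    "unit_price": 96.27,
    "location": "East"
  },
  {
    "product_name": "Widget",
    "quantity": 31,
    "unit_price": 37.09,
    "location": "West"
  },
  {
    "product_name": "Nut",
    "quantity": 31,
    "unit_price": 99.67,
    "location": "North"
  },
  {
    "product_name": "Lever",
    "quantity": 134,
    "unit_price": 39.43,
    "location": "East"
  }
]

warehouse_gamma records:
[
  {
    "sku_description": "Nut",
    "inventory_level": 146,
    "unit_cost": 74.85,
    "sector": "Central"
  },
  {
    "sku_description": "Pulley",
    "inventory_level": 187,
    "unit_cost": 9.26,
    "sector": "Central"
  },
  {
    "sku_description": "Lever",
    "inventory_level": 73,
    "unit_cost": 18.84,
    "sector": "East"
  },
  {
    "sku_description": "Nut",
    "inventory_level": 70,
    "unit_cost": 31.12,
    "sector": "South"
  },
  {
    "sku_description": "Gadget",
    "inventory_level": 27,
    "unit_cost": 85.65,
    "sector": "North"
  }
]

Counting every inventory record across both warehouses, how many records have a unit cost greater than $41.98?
5

Schema mapping: "unit_price" (warehouse_alpha) = "unit_cost" (warehouse_gamma) = unit cost

Records > $41.98 in warehouse_alpha: 3
Records > $41.98 in warehouse_gamma: 2

Total count: 3 + 2 = 5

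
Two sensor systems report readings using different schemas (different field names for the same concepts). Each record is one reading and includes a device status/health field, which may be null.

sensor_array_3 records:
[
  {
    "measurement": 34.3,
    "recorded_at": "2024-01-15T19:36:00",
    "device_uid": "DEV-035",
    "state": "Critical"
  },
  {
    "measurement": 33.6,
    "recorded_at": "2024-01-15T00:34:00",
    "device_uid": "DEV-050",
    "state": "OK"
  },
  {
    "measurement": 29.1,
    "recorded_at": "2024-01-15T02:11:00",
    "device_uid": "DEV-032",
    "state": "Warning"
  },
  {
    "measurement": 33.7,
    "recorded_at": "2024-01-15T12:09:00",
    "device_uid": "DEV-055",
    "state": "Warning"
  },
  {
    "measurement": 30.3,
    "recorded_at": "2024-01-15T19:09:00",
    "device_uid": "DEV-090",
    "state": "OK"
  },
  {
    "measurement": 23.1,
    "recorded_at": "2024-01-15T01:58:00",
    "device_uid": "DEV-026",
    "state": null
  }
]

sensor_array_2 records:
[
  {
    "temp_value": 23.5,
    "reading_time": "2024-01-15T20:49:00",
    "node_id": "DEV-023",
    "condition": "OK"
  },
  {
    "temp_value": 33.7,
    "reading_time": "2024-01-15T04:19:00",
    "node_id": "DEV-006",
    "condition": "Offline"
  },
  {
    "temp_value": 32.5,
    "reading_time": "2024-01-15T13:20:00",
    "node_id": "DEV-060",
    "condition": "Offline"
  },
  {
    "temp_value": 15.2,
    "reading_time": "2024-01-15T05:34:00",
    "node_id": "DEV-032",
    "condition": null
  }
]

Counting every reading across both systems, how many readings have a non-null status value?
8

Schema mapping: "state" (sensor_array_3) = "condition" (sensor_array_2) = status

Non-null in sensor_array_3: 5
Non-null in sensor_array_2: 3

Total non-null: 5 + 3 = 8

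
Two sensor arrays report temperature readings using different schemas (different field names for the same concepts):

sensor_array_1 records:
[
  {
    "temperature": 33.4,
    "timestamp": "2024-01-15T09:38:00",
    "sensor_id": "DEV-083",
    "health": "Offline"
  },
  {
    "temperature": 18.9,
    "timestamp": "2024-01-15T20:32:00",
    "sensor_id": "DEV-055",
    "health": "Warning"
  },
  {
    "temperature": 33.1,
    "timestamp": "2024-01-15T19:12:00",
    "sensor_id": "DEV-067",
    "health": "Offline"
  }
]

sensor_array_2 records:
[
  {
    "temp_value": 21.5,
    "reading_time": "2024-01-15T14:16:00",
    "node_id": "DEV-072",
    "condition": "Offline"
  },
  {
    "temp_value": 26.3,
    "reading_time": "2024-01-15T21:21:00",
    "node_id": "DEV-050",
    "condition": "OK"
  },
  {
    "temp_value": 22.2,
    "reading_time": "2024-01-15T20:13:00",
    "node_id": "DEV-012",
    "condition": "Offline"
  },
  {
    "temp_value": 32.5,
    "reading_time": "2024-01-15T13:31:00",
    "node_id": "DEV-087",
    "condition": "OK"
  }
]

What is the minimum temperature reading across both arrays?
18.9

Schema mapping: "temperature" (sensor_array_1) = "temp_value" (sensor_array_2) = temperature reading

Minimum in sensor_array_1: 18.9
Minimum in sensor_array_2: 21.5

Overall minimum: min(18.9, 21.5) = 18.9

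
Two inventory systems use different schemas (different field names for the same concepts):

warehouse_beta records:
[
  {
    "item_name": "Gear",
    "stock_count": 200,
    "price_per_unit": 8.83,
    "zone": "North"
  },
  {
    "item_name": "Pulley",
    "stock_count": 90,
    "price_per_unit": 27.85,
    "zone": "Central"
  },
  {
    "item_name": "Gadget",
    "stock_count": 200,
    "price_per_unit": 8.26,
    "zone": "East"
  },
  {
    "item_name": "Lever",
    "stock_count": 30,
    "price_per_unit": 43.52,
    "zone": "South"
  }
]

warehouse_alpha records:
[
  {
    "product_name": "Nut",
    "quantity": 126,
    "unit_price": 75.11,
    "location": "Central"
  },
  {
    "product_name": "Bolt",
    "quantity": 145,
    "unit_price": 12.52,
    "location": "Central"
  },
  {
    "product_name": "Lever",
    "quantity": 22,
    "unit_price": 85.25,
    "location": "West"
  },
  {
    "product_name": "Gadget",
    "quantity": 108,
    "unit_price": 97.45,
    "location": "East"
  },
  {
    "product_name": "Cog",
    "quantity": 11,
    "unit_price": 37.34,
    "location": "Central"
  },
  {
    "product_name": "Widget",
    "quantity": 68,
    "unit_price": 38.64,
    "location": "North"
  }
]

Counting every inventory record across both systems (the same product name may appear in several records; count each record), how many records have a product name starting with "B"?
1

Schema mapping: "item_name" (warehouse_beta) = "product_name" (warehouse_alpha) = product name

Records with product name starting with "B" in warehouse_beta: 0
Records with product name starting with "B" in warehouse_alpha: 1

Total: 0 + 1 = 1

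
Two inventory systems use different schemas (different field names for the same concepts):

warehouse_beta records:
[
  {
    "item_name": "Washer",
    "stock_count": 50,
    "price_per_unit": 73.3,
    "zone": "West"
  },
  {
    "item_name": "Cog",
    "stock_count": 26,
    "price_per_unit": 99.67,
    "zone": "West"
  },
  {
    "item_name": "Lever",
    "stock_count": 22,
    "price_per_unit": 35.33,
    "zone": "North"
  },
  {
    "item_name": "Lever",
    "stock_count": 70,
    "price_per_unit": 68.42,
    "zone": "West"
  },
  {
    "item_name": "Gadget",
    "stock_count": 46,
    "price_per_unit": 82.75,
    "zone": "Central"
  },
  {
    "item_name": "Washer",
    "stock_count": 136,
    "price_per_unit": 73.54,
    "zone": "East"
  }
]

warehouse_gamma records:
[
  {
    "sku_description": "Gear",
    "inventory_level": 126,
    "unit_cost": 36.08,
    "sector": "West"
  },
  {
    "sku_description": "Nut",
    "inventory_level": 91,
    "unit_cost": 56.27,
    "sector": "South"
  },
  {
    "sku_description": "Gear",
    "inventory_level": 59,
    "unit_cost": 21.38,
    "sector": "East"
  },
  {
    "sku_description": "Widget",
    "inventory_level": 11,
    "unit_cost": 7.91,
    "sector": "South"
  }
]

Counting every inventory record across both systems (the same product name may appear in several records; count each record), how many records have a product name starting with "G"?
3

Schema mapping: "item_name" (warehouse_beta) = "sku_description" (warehouse_gamma) = product name

Records with product name starting with "G" in warehouse_beta: 1
Records with product name starting with "G" in warehouse_gamma: 2

Total: 1 + 2 = 3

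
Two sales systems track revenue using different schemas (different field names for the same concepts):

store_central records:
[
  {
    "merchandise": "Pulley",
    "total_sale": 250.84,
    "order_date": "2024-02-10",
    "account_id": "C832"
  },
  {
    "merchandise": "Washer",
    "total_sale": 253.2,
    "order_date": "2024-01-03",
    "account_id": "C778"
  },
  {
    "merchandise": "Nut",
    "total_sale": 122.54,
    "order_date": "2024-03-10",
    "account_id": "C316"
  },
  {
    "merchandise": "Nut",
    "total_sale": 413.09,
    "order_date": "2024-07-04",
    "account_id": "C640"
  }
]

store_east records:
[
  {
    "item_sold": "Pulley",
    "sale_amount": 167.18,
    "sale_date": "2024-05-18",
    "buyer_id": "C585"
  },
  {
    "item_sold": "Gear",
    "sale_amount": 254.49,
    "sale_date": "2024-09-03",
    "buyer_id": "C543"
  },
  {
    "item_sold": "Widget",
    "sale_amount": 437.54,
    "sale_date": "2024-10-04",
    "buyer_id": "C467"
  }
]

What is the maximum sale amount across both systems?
437.54

Reconcile: "total_sale" (store_central) = "sale_amount" (store_east) = sale amount

Maximum in store_central: 413.09
Maximum in store_east: 437.54

Overall maximum: max(413.09, 437.54) = 437.54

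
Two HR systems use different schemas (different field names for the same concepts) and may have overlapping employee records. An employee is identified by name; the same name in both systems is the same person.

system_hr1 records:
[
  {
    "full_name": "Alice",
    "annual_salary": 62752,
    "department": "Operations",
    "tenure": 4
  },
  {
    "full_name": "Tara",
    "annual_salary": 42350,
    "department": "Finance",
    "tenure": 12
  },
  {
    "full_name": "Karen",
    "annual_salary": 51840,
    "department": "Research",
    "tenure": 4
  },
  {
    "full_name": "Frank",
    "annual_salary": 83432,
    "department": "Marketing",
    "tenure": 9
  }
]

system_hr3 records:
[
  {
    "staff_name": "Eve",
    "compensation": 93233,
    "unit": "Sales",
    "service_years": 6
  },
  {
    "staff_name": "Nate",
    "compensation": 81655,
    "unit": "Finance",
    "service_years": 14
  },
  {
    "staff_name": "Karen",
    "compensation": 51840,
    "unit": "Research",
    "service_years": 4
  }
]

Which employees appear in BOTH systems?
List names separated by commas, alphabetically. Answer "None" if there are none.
Karen

Schema mapping: "full_name" (system_hr1) = "staff_name" (system_hr3) = employee name

Names in system_hr1: ['Alice', 'Frank', 'Karen', 'Tara']
Names in system_hr3: ['Eve', 'Karen', 'Nate']

Intersection: ['Karen']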